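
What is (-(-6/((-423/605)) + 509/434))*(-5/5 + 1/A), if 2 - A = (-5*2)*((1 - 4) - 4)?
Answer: 13728907/1387064 ≈ 9.8978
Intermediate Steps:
A = -68 (A = 2 - (-5*2)*((1 - 4) - 4) = 2 - (-10)*(-3 - 4) = 2 - (-10)*(-7) = 2 - 1*70 = 2 - 70 = -68)
(-(-6/((-423/605)) + 509/434))*(-5/5 + 1/A) = (-(-6/((-423/605)) + 509/434))*(-5/5 + 1/(-68)) = (-(-6/((-423*1/605)) + 509*(1/434)))*(-5*⅕ + 1*(-1/68)) = (-(-6/(-423/605) + 509/434))*(-1 - 1/68) = -(-6*(-605/423) + 509/434)*(-69/68) = -(1210/141 + 509/434)*(-69/68) = -1*596909/61194*(-69/68) = -596909/61194*(-69/68) = 13728907/1387064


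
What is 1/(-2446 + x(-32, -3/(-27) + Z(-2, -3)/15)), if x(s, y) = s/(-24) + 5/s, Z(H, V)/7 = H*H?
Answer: -96/234703 ≈ -0.00040903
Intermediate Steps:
Z(H, V) = 7*H**2 (Z(H, V) = 7*(H*H) = 7*H**2)
x(s, y) = 5/s - s/24 (x(s, y) = s*(-1/24) + 5/s = -s/24 + 5/s = 5/s - s/24)
1/(-2446 + x(-32, -3/(-27) + Z(-2, -3)/15)) = 1/(-2446 + (5/(-32) - 1/24*(-32))) = 1/(-2446 + (5*(-1/32) + 4/3)) = 1/(-2446 + (-5/32 + 4/3)) = 1/(-2446 + 113/96) = 1/(-234703/96) = -96/234703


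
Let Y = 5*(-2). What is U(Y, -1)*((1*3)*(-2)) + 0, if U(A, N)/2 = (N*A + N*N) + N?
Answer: -120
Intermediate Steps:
Y = -10
U(A, N) = 2*N + 2*N² + 2*A*N (U(A, N) = 2*((N*A + N*N) + N) = 2*((A*N + N²) + N) = 2*((N² + A*N) + N) = 2*(N + N² + A*N) = 2*N + 2*N² + 2*A*N)
U(Y, -1)*((1*3)*(-2)) + 0 = (2*(-1)*(1 - 10 - 1))*((1*3)*(-2)) + 0 = (2*(-1)*(-10))*(3*(-2)) + 0 = 20*(-6) + 0 = -120 + 0 = -120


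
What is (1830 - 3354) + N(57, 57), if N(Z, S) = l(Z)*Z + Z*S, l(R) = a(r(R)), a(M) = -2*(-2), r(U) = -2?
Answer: 1953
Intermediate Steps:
a(M) = 4
l(R) = 4
N(Z, S) = 4*Z + S*Z (N(Z, S) = 4*Z + Z*S = 4*Z + S*Z)
(1830 - 3354) + N(57, 57) = (1830 - 3354) + 57*(4 + 57) = -1524 + 57*61 = -1524 + 3477 = 1953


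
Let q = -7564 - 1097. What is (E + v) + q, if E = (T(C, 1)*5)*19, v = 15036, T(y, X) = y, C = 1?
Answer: 6470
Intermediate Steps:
E = 95 (E = (1*5)*19 = 5*19 = 95)
q = -8661
(E + v) + q = (95 + 15036) - 8661 = 15131 - 8661 = 6470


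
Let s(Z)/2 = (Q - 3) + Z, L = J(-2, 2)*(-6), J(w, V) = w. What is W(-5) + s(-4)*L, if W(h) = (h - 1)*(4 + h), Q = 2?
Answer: -114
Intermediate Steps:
W(h) = (-1 + h)*(4 + h)
L = 12 (L = -2*(-6) = 12)
s(Z) = -2 + 2*Z (s(Z) = 2*((2 - 3) + Z) = 2*(-1 + Z) = -2 + 2*Z)
W(-5) + s(-4)*L = (-4 + (-5)**2 + 3*(-5)) + (-2 + 2*(-4))*12 = (-4 + 25 - 15) + (-2 - 8)*12 = 6 - 10*12 = 6 - 120 = -114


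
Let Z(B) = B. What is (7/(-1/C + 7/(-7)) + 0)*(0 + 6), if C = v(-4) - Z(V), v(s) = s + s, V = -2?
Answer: -252/5 ≈ -50.400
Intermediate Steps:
v(s) = 2*s
C = -6 (C = 2*(-4) - 1*(-2) = -8 + 2 = -6)
(7/(-1/C + 7/(-7)) + 0)*(0 + 6) = (7/(-1/(-6) + 7/(-7)) + 0)*(0 + 6) = (7/(-1*(-⅙) + 7*(-⅐)) + 0)*6 = (7/(⅙ - 1) + 0)*6 = (7/(-⅚) + 0)*6 = (7*(-6/5) + 0)*6 = (-42/5 + 0)*6 = -42/5*6 = -252/5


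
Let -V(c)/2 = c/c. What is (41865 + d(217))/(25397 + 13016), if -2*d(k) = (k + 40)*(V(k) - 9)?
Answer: 86557/76826 ≈ 1.1267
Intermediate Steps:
V(c) = -2 (V(c) = -2*c/c = -2*1 = -2)
d(k) = 220 + 11*k/2 (d(k) = -(k + 40)*(-2 - 9)/2 = -(40 + k)*(-11)/2 = -(-440 - 11*k)/2 = 220 + 11*k/2)
(41865 + d(217))/(25397 + 13016) = (41865 + (220 + (11/2)*217))/(25397 + 13016) = (41865 + (220 + 2387/2))/38413 = (41865 + 2827/2)*(1/38413) = (86557/2)*(1/38413) = 86557/76826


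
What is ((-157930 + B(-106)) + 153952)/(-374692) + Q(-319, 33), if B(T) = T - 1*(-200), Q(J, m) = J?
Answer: -29880716/93673 ≈ -318.99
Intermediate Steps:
B(T) = 200 + T (B(T) = T + 200 = 200 + T)
((-157930 + B(-106)) + 153952)/(-374692) + Q(-319, 33) = ((-157930 + (200 - 106)) + 153952)/(-374692) - 319 = ((-157930 + 94) + 153952)*(-1/374692) - 319 = (-157836 + 153952)*(-1/374692) - 319 = -3884*(-1/374692) - 319 = 971/93673 - 319 = -29880716/93673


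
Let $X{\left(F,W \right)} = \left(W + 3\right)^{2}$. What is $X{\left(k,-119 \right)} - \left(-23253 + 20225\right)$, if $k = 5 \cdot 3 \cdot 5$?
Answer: $16484$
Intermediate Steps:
$k = 75$ ($k = 15 \cdot 5 = 75$)
$X{\left(F,W \right)} = \left(3 + W\right)^{2}$
$X{\left(k,-119 \right)} - \left(-23253 + 20225\right) = \left(3 - 119\right)^{2} - \left(-23253 + 20225\right) = \left(-116\right)^{2} - -3028 = 13456 + 3028 = 16484$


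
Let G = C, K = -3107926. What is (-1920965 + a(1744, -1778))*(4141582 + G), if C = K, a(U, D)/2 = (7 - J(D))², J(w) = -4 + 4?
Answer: -1985515699752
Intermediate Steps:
J(w) = 0
a(U, D) = 98 (a(U, D) = 2*(7 - 1*0)² = 2*(7 + 0)² = 2*7² = 2*49 = 98)
C = -3107926
G = -3107926
(-1920965 + a(1744, -1778))*(4141582 + G) = (-1920965 + 98)*(4141582 - 3107926) = -1920867*1033656 = -1985515699752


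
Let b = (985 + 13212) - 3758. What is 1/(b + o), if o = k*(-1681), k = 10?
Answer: -1/6371 ≈ -0.00015696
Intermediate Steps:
b = 10439 (b = 14197 - 3758 = 10439)
o = -16810 (o = 10*(-1681) = -16810)
1/(b + o) = 1/(10439 - 16810) = 1/(-6371) = -1/6371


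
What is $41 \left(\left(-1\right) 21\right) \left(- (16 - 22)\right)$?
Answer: $-5166$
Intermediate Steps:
$41 \left(\left(-1\right) 21\right) \left(- (16 - 22)\right) = 41 \left(-21\right) \left(- (16 - 22)\right) = - 861 \left(\left(-1\right) \left(-6\right)\right) = \left(-861\right) 6 = -5166$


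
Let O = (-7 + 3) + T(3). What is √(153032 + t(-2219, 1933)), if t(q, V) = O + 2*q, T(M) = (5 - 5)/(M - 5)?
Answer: 3*√16510 ≈ 385.47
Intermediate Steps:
T(M) = 0 (T(M) = 0/(-5 + M) = 0)
O = -4 (O = (-7 + 3) + 0 = -4 + 0 = -4)
t(q, V) = -4 + 2*q
√(153032 + t(-2219, 1933)) = √(153032 + (-4 + 2*(-2219))) = √(153032 + (-4 - 4438)) = √(153032 - 4442) = √148590 = 3*√16510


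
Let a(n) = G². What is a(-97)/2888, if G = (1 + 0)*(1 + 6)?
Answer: 49/2888 ≈ 0.016967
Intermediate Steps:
G = 7 (G = 1*7 = 7)
a(n) = 49 (a(n) = 7² = 49)
a(-97)/2888 = 49/2888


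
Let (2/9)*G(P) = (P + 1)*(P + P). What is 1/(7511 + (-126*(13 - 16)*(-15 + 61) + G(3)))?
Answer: 1/25007 ≈ 3.9989e-5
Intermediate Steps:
G(P) = 9*P*(1 + P) (G(P) = 9*((P + 1)*(P + P))/2 = 9*((1 + P)*(2*P))/2 = 9*(2*P*(1 + P))/2 = 9*P*(1 + P))
1/(7511 + (-126*(13 - 16)*(-15 + 61) + G(3))) = 1/(7511 + (-126*(13 - 16)*(-15 + 61) + 9*3*(1 + 3))) = 1/(7511 + (-(-378)*46 + 9*3*4)) = 1/(7511 + (-126*(-138) + 108)) = 1/(7511 + (17388 + 108)) = 1/(7511 + 17496) = 1/25007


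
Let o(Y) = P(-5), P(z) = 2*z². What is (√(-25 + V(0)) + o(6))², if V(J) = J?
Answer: 2475 + 500*I ≈ 2475.0 + 500.0*I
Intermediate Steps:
o(Y) = 50 (o(Y) = 2*(-5)² = 2*25 = 50)
(√(-25 + V(0)) + o(6))² = (√(-25 + 0) + 50)² = (√(-25) + 50)² = (5*I + 50)² = (50 + 5*I)²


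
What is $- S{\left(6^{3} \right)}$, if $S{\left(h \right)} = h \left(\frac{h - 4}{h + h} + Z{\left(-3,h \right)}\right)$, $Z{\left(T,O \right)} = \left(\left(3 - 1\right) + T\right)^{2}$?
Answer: $-322$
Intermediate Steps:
$Z{\left(T,O \right)} = \left(2 + T\right)^{2}$ ($Z{\left(T,O \right)} = \left(\left(3 - 1\right) + T\right)^{2} = \left(2 + T\right)^{2}$)
$S{\left(h \right)} = h \left(1 + \frac{-4 + h}{2 h}\right)$ ($S{\left(h \right)} = h \left(\frac{h - 4}{h + h} + \left(2 - 3\right)^{2}\right) = h \left(\frac{-4 + h}{2 h} + \left(-1\right)^{2}\right) = h \left(\left(-4 + h\right) \frac{1}{2 h} + 1\right) = h \left(\frac{-4 + h}{2 h} + 1\right) = h \left(1 + \frac{-4 + h}{2 h}\right)$)
$- S{\left(6^{3} \right)} = - (-2 + \frac{3 \cdot 6^{3}}{2}) = - (-2 + \frac{3}{2} \cdot 216) = - (-2 + 324) = \left(-1\right) 322 = -322$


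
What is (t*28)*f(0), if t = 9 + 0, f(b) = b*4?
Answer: 0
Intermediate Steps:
f(b) = 4*b
t = 9
(t*28)*f(0) = (9*28)*(4*0) = 252*0 = 0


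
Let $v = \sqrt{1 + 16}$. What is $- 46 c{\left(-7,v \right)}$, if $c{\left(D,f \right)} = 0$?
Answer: $0$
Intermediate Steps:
$v = \sqrt{17} \approx 4.1231$
$- 46 c{\left(-7,v \right)} = \left(-46\right) 0 = 0$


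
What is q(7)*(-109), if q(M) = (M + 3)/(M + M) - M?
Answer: 4796/7 ≈ 685.14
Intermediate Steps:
q(M) = -M + (3 + M)/(2*M) (q(M) = (3 + M)/((2*M)) - M = (3 + M)*(1/(2*M)) - M = (3 + M)/(2*M) - M = -M + (3 + M)/(2*M))
q(7)*(-109) = (1/2 - 1*7 + (3/2)/7)*(-109) = (1/2 - 7 + (3/2)*(1/7))*(-109) = (1/2 - 7 + 3/14)*(-109) = -44/7*(-109) = 4796/7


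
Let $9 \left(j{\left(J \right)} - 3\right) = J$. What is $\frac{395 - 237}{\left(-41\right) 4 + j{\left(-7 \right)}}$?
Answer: $- \frac{711}{728} \approx -0.97665$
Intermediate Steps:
$j{\left(J \right)} = 3 + \frac{J}{9}$
$\frac{395 - 237}{\left(-41\right) 4 + j{\left(-7 \right)}} = \frac{395 - 237}{\left(-41\right) 4 + \left(3 + \frac{1}{9} \left(-7\right)\right)} = \frac{158}{-164 + \left(3 - \frac{7}{9}\right)} = \frac{158}{-164 + \frac{20}{9}} = \frac{158}{- \frac{1456}{9}} = 158 \left(- \frac{9}{1456}\right) = - \frac{711}{728}$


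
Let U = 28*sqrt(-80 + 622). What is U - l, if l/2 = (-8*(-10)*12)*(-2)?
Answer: 3840 + 28*sqrt(542) ≈ 4491.9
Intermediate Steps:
l = -3840 (l = 2*((-8*(-10)*12)*(-2)) = 2*((80*12)*(-2)) = 2*(960*(-2)) = 2*(-1920) = -3840)
U = 28*sqrt(542) ≈ 651.87
U - l = 28*sqrt(542) - 1*(-3840) = 28*sqrt(542) + 3840 = 3840 + 28*sqrt(542)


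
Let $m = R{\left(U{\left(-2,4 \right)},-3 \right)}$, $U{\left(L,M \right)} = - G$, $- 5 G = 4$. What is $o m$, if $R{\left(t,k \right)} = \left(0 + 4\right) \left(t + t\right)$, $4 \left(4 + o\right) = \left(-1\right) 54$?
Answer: $-112$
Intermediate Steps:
$G = - \frac{4}{5}$ ($G = \left(- \frac{1}{5}\right) 4 = - \frac{4}{5} \approx -0.8$)
$U{\left(L,M \right)} = \frac{4}{5}$ ($U{\left(L,M \right)} = \left(-1\right) \left(- \frac{4}{5}\right) = \frac{4}{5}$)
$o = - \frac{35}{2}$ ($o = -4 + \frac{\left(-1\right) 54}{4} = -4 + \frac{1}{4} \left(-54\right) = -4 - \frac{27}{2} = - \frac{35}{2} \approx -17.5$)
$R{\left(t,k \right)} = 8 t$ ($R{\left(t,k \right)} = 4 \cdot 2 t = 8 t$)
$m = \frac{32}{5}$ ($m = 8 \cdot \frac{4}{5} = \frac{32}{5} \approx 6.4$)
$o m = \left(- \frac{35}{2}\right) \frac{32}{5} = -112$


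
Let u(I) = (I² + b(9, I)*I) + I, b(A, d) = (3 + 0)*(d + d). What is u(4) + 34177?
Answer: 34293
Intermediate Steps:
b(A, d) = 6*d (b(A, d) = 3*(2*d) = 6*d)
u(I) = I + 7*I² (u(I) = (I² + (6*I)*I) + I = (I² + 6*I²) + I = 7*I² + I = I + 7*I²)
u(4) + 34177 = 4*(1 + 7*4) + 34177 = 4*(1 + 28) + 34177 = 4*29 + 34177 = 116 + 34177 = 34293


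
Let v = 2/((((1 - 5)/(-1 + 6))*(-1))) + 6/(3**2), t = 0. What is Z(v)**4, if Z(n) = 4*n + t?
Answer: 2085136/81 ≈ 25742.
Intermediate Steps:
v = 19/6 (v = 2/((-4/5*(-1))) + 6/9 = 2/((-4*1/5*(-1))) + 6*(1/9) = 2/((-4/5*(-1))) + 2/3 = 2/(4/5) + 2/3 = 2*(5/4) + 2/3 = 5/2 + 2/3 = 19/6 ≈ 3.1667)
Z(n) = 4*n (Z(n) = 4*n + 0 = 4*n)
Z(v)**4 = (4*(19/6))**4 = (38/3)**4 = 2085136/81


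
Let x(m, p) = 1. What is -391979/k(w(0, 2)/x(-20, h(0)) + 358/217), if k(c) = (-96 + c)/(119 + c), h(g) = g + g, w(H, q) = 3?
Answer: 244594896/461 ≈ 5.3058e+5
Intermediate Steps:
h(g) = 2*g
k(c) = (-96 + c)/(119 + c)
-391979/k(w(0, 2)/x(-20, h(0)) + 358/217) = -391979*(119 + (3/1 + 358/217))/(-96 + (3/1 + 358/217)) = -391979*(119 + (3*1 + 358*(1/217)))/(-96 + (3*1 + 358*(1/217))) = -391979*(119 + (3 + 358/217))/(-96 + (3 + 358/217)) = -391979*(119 + 1009/217)/(-96 + 1009/217) = -391979/(-19823/217/(26832/217)) = -391979/((217/26832)*(-19823/217)) = -391979/(-461/624) = -391979*(-624/461) = 244594896/461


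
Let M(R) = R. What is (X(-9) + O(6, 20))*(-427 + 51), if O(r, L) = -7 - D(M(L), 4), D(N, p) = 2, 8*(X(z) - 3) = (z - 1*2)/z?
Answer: 19787/9 ≈ 2198.6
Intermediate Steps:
X(z) = 3 + (-2 + z)/(8*z) (X(z) = 3 + ((z - 1*2)/z)/8 = 3 + ((z - 2)/z)/8 = 3 + ((-2 + z)/z)/8 = 3 + (-2 + z)/(8*z))
O(r, L) = -9 (O(r, L) = -7 - 1*2 = -7 - 2 = -9)
(X(-9) + O(6, 20))*(-427 + 51) = ((1/8)*(-2 + 25*(-9))/(-9) - 9)*(-427 + 51) = ((1/8)*(-1/9)*(-2 - 225) - 9)*(-376) = ((1/8)*(-1/9)*(-227) - 9)*(-376) = (227/72 - 9)*(-376) = -421/72*(-376) = 19787/9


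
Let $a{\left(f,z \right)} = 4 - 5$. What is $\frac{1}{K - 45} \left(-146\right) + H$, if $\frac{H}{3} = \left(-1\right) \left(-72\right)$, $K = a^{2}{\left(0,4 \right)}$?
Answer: $\frac{4825}{22} \approx 219.32$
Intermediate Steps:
$a{\left(f,z \right)} = -1$
$K = 1$ ($K = \left(-1\right)^{2} = 1$)
$H = 216$ ($H = 3 \left(\left(-1\right) \left(-72\right)\right) = 3 \cdot 72 = 216$)
$\frac{1}{K - 45} \left(-146\right) + H = \frac{1}{1 - 45} \left(-146\right) + 216 = \frac{1}{-44} \left(-146\right) + 216 = \left(- \frac{1}{44}\right) \left(-146\right) + 216 = \frac{73}{22} + 216 = \frac{4825}{22}$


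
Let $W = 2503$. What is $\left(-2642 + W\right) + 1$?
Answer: $-138$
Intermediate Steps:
$\left(-2642 + W\right) + 1 = \left(-2642 + 2503\right) + 1 = -139 + 1 = -138$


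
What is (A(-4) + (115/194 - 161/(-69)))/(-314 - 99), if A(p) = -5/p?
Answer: -4861/480732 ≈ -0.010112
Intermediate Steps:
(A(-4) + (115/194 - 161/(-69)))/(-314 - 99) = (-5/(-4) + (115/194 - 161/(-69)))/(-314 - 99) = (-5*(-1/4) + (115*(1/194) - 161*(-1/69)))/(-413) = (5/4 + (115/194 + 7/3))*(-1/413) = (5/4 + 1703/582)*(-1/413) = (4861/1164)*(-1/413) = -4861/480732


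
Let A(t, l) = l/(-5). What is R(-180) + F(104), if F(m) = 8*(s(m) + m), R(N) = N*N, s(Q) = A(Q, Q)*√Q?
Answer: 33232 - 1664*√26/5 ≈ 31535.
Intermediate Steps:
A(t, l) = -l/5 (A(t, l) = l*(-⅕) = -l/5)
s(Q) = -Q^(3/2)/5 (s(Q) = (-Q/5)*√Q = -Q^(3/2)/5)
R(N) = N²
F(m) = 8*m - 8*m^(3/2)/5 (F(m) = 8*(-m^(3/2)/5 + m) = 8*(m - m^(3/2)/5) = 8*m - 8*m^(3/2)/5)
R(-180) + F(104) = (-180)² + (8*104 - 1664*√26/5) = 32400 + (832 - 1664*√26/5) = 33232 - 1664*√26/5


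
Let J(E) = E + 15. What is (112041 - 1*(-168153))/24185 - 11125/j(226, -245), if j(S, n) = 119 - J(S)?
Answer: 303241793/2950570 ≈ 102.77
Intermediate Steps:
J(E) = 15 + E
j(S, n) = 104 - S (j(S, n) = 119 - (15 + S) = 119 + (-15 - S) = 104 - S)
(112041 - 1*(-168153))/24185 - 11125/j(226, -245) = (112041 - 1*(-168153))/24185 - 11125/(104 - 1*226) = (112041 + 168153)*(1/24185) - 11125/(104 - 226) = 280194*(1/24185) - 11125/(-122) = 280194/24185 - 11125*(-1/122) = 280194/24185 + 11125/122 = 303241793/2950570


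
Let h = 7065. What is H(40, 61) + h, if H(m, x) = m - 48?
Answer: 7057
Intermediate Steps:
H(m, x) = -48 + m
H(40, 61) + h = (-48 + 40) + 7065 = -8 + 7065 = 7057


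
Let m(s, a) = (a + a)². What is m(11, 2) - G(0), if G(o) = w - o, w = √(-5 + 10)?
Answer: 16 - √5 ≈ 13.764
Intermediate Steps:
m(s, a) = 4*a² (m(s, a) = (2*a)² = 4*a²)
w = √5 ≈ 2.2361
G(o) = √5 - o
m(11, 2) - G(0) = 4*2² - (√5 - 1*0) = 4*4 - (√5 + 0) = 16 - √5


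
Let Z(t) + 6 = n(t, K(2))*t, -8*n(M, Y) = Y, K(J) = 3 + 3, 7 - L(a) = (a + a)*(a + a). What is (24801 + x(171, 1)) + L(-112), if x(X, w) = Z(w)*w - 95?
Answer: -101879/4 ≈ -25470.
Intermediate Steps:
L(a) = 7 - 4*a² (L(a) = 7 - (a + a)*(a + a) = 7 - 2*a*2*a = 7 - 4*a²)
K(J) = 6
n(M, Y) = -Y/8
Z(t) = -6 - 3*t/4 (Z(t) = -6 + (-⅛*6)*t = -6 - 3*t/4)
x(X, w) = -95 + w*(-6 - 3*w/4) (x(X, w) = (-6 - 3*w/4)*w - 95 = w*(-6 - 3*w/4) - 95 = -95 + w*(-6 - 3*w/4))
(24801 + x(171, 1)) + L(-112) = (24801 + (-95 - ¾*1*(8 + 1))) + (7 - 4*(-112)²) = (24801 + (-95 - ¾*1*9)) + (7 - 4*12544) = (24801 + (-95 - 27/4)) + (7 - 50176) = (24801 - 407/4) - 50169 = 98797/4 - 50169 = -101879/4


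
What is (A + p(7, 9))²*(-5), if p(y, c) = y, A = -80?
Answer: -26645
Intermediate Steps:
(A + p(7, 9))²*(-5) = (-80 + 7)²*(-5) = (-73)²*(-5) = 5329*(-5) = -26645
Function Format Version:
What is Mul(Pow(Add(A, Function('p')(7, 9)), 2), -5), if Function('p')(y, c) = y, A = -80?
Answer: -26645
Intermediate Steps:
Mul(Pow(Add(A, Function('p')(7, 9)), 2), -5) = Mul(Pow(Add(-80, 7), 2), -5) = Mul(Pow(-73, 2), -5) = Mul(5329, -5) = -26645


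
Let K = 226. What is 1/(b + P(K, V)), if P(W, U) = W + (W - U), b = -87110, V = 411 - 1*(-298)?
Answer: -1/87367 ≈ -1.1446e-5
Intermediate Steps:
V = 709 (V = 411 + 298 = 709)
P(W, U) = -U + 2*W
1/(b + P(K, V)) = 1/(-87110 + (-1*709 + 2*226)) = 1/(-87110 + (-709 + 452)) = 1/(-87110 - 257) = 1/(-87367) = -1/87367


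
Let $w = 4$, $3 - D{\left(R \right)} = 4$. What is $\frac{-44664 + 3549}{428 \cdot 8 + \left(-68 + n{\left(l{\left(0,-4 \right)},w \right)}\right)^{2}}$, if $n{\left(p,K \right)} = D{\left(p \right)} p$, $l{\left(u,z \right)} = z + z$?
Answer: $- \frac{41115}{7024} \approx -5.8535$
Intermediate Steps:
$D{\left(R \right)} = -1$ ($D{\left(R \right)} = 3 - 4 = -1$)
$l{\left(u,z \right)} = 2 z$
$n{\left(p,K \right)} = - p$
$\frac{-44664 + 3549}{428 \cdot 8 + \left(-68 + n{\left(l{\left(0,-4 \right)},w \right)}\right)^{2}} = \frac{-44664 + 3549}{428 \cdot 8 + \left(-68 - 2 \left(-4\right)\right)^{2}} = - \frac{41115}{3424 + \left(-68 - -8\right)^{2}} = - \frac{41115}{3424 + \left(-68 + 8\right)^{2}} = - \frac{41115}{3424 + \left(-60\right)^{2}} = - \frac{41115}{3424 + 3600} = - \frac{41115}{7024}$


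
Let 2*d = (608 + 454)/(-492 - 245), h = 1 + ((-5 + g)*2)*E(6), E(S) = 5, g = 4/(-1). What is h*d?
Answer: 47259/737 ≈ 64.123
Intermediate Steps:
g = -4 (g = 4*(-1) = -4)
h = -89 (h = 1 + ((-5 - 4)*2)*5 = 1 - 9*2*5 = 1 - 18*5 = 1 - 90 = -89)
d = -531/737 (d = ((608 + 454)/(-492 - 245))/2 = (1062/(-737))/2 = (1062*(-1/737))/2 = (1/2)*(-1062/737) = -531/737 ≈ -0.72049)
h*d = -89*(-531/737) = 47259/737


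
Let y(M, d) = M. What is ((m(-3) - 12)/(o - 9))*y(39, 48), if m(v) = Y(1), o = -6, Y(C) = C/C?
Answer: 143/5 ≈ 28.600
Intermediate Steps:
Y(C) = 1
m(v) = 1
((m(-3) - 12)/(o - 9))*y(39, 48) = ((1 - 12)/(-6 - 9))*39 = -11/(-15)*39 = -11*(-1/15)*39 = (11/15)*39 = 143/5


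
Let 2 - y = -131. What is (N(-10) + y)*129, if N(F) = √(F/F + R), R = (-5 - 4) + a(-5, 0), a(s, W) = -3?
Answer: 17157 + 129*I*√11 ≈ 17157.0 + 427.84*I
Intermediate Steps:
R = -12 (R = (-5 - 4) - 3 = -9 - 3 = -12)
y = 133 (y = 2 - 1*(-131) = 2 + 131 = 133)
N(F) = I*√11 (N(F) = √(F/F - 12) = √(1 - 12) = √(-11) = I*√11)
(N(-10) + y)*129 = (I*√11 + 133)*129 = (133 + I*√11)*129 = 17157 + 129*I*√11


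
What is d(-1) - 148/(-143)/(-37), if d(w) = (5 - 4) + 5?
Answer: 854/143 ≈ 5.9720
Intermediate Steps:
d(w) = 6 (d(w) = 1 + 5 = 6)
d(-1) - 148/(-143)/(-37) = 6 - 148/(-143)/(-37) = 6 - 148*(-1/143)*(-1/37) = 6 + (148/143)*(-1/37) = 6 - 4/143 = 854/143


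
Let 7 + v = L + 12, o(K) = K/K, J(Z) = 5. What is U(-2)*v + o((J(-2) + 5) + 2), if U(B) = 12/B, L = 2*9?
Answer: -137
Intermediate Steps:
L = 18
o(K) = 1
v = 23 (v = -7 + (18 + 12) = -7 + 30 = 23)
U(-2)*v + o((J(-2) + 5) + 2) = (12/(-2))*23 + 1 = (12*(-½))*23 + 1 = -6*23 + 1 = -138 + 1 = -137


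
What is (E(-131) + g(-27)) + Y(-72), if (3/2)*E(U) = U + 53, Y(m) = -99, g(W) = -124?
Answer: -275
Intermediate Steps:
E(U) = 106/3 + 2*U/3 (E(U) = 2*(U + 53)/3 = 2*(53 + U)/3 = 106/3 + 2*U/3)
(E(-131) + g(-27)) + Y(-72) = ((106/3 + (⅔)*(-131)) - 124) - 99 = ((106/3 - 262/3) - 124) - 99 = (-52 - 124) - 99 = -176 - 99 = -275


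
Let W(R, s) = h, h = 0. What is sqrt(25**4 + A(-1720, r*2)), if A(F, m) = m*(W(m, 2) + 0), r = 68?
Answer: 625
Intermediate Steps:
W(R, s) = 0
A(F, m) = 0 (A(F, m) = m*(0 + 0) = m*0 = 0)
sqrt(25**4 + A(-1720, r*2)) = sqrt(25**4 + 0) = sqrt(390625 + 0) = sqrt(390625) = 625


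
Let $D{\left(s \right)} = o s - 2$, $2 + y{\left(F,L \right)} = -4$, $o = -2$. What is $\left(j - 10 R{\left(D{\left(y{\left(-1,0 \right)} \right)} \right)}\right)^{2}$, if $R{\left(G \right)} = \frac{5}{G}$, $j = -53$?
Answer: $3364$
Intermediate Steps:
$y{\left(F,L \right)} = -6$ ($y{\left(F,L \right)} = -2 - 4 = -6$)
$D{\left(s \right)} = -2 - 2 s$ ($D{\left(s \right)} = - 2 s - 2 = -2 - 2 s$)
$\left(j - 10 R{\left(D{\left(y{\left(-1,0 \right)} \right)} \right)}\right)^{2} = \left(-53 - 10 \frac{5}{-2 - -12}\right)^{2} = \left(-53 - 10 \frac{5}{-2 + 12}\right)^{2} = \left(-53 - 10 \cdot \frac{5}{10}\right)^{2} = \left(-53 - 10 \cdot 5 \cdot \frac{1}{10}\right)^{2} = \left(-53 - 5\right)^{2} = \left(-58\right)^{2} = 3364$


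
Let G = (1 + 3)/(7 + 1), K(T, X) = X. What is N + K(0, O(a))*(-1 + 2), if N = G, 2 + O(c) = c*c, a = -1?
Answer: -½ ≈ -0.50000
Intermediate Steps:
O(c) = -2 + c² (O(c) = -2 + c*c = -2 + c²)
G = ½ (G = 4/8 = 4*(⅛) = ½ ≈ 0.50000)
N = ½ ≈ 0.50000
N + K(0, O(a))*(-1 + 2) = ½ + (-2 + (-1)²)*(-1 + 2) = ½ + (-2 + 1)*1 = ½ - 1*1 = ½ - 1 = -½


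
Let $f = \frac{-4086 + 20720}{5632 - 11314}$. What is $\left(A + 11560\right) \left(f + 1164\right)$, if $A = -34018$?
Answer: $- \frac{24693372002}{947} \approx -2.6075 \cdot 10^{7}$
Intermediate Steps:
$f = - \frac{8317}{2841}$ ($f = \frac{16634}{-5682} = 16634 \left(- \frac{1}{5682}\right) = - \frac{8317}{2841} \approx -2.9275$)
$\left(A + 11560\right) \left(f + 1164\right) = \left(-34018 + 11560\right) \left(- \frac{8317}{2841} + 1164\right) = \left(-22458\right) \frac{3298607}{2841} = - \frac{24693372002}{947}$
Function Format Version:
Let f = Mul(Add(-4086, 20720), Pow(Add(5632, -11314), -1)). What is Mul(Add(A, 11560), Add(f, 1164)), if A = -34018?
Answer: Rational(-24693372002, 947) ≈ -2.6075e+7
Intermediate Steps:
f = Rational(-8317, 2841) (f = Mul(16634, Pow(-5682, -1)) = Mul(16634, Rational(-1, 5682)) = Rational(-8317, 2841) ≈ -2.9275)
Mul(Add(A, 11560), Add(f, 1164)) = Mul(Add(-34018, 11560), Add(Rational(-8317, 2841), 1164)) = Mul(-22458, Rational(3298607, 2841)) = Rational(-24693372002, 947)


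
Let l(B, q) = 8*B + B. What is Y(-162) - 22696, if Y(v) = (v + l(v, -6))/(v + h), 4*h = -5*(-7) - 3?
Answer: -1746782/77 ≈ -22685.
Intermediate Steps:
l(B, q) = 9*B
h = 8 (h = (-5*(-7) - 3)/4 = (35 - 3)/4 = (¼)*32 = 8)
Y(v) = 10*v/(8 + v) (Y(v) = (v + 9*v)/(v + 8) = (10*v)/(8 + v) = 10*v/(8 + v))
Y(-162) - 22696 = 10*(-162)/(8 - 162) - 22696 = 10*(-162)/(-154) - 22696 = 10*(-162)*(-1/154) - 22696 = 810/77 - 22696 = -1746782/77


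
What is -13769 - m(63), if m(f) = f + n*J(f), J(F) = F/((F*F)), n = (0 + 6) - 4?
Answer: -871418/63 ≈ -13832.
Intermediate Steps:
n = 2 (n = 6 - 4 = 2)
J(F) = 1/F (J(F) = F/(F²) = F/F² = 1/F)
m(f) = f + 2/f
-13769 - m(63) = -13769 - (63 + 2/63) = -13769 - 1*3971/63 = -13769 - 3971/63 = -871418/63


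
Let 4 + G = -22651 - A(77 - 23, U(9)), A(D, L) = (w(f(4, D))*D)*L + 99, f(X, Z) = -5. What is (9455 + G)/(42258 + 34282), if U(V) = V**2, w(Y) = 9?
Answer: -10533/15308 ≈ -0.68807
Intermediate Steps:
A(D, L) = 99 + 9*D*L (A(D, L) = (9*D)*L + 99 = 9*D*L + 99 = 99 + 9*D*L)
G = -62120 (G = -4 + (-22651 - (99 + 9*(77 - 23)*9**2)) = -4 + (-22651 - (99 + 9*54*81)) = -4 + (-22651 - (99 + 39366)) = -4 + (-22651 - 1*39465) = -4 + (-22651 - 39465) = -4 - 62116 = -62120)
(9455 + G)/(42258 + 34282) = (9455 - 62120)/(42258 + 34282) = -52665/76540 = -52665*1/76540 = -10533/15308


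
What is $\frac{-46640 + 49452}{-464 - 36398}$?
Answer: $- \frac{1406}{18431} \approx -0.076285$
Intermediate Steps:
$\frac{-46640 + 49452}{-464 - 36398} = \frac{2812}{-36862} = 2812 \left(- \frac{1}{36862}\right) = - \frac{1406}{18431}$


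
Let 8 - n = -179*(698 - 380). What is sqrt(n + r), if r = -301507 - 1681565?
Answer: I*sqrt(1926142) ≈ 1387.9*I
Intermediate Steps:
n = 56930 (n = 8 - (-179)*(698 - 380) = 8 - (-179)*318 = 8 - 1*(-56922) = 8 + 56922 = 56930)
r = -1983072
sqrt(n + r) = sqrt(56930 - 1983072) = sqrt(-1926142) = I*sqrt(1926142)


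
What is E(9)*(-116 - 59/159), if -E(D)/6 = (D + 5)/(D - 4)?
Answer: 518084/265 ≈ 1955.0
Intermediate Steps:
E(D) = -6*(5 + D)/(-4 + D) (E(D) = -6*(D + 5)/(D - 4) = -6*(5 + D)/(-4 + D))
E(9)*(-116 - 59/159) = (6*(-5 - 1*9)/(-4 + 9))*(-116 - 59/159) = (6*(-5 - 9)/5)*(-116 - 59*1/159) = (6*(1/5)*(-14))*(-116 - 59/159) = -84/5*(-18503/159) = 518084/265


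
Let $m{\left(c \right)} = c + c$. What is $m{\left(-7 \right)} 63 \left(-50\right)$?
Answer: $44100$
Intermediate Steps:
$m{\left(c \right)} = 2 c$
$m{\left(-7 \right)} 63 \left(-50\right) = 2 \left(-7\right) 63 \left(-50\right) = \left(-14\right) 63 \left(-50\right) = \left(-882\right) \left(-50\right) = 44100$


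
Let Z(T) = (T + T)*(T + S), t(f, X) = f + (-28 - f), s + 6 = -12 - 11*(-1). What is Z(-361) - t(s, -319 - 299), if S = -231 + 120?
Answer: 340812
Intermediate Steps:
S = -111
s = -7 (s = -6 + (-12 - 11*(-1)) = -6 + (-12 + 11) = -6 - 1 = -7)
t(f, X) = -28
Z(T) = 2*T*(-111 + T) (Z(T) = (T + T)*(T - 111) = (2*T)*(-111 + T) = 2*T*(-111 + T))
Z(-361) - t(s, -319 - 299) = 2*(-361)*(-111 - 361) - 1*(-28) = 2*(-361)*(-472) + 28 = 340784 + 28 = 340812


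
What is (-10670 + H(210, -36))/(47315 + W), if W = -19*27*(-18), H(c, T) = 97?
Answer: -10573/56549 ≈ -0.18697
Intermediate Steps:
W = 9234 (W = -513*(-18) = 9234)
(-10670 + H(210, -36))/(47315 + W) = (-10670 + 97)/(47315 + 9234) = -10573/56549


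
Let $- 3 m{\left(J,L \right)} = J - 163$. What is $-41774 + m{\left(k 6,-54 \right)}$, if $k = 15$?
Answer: $- \frac{125249}{3} \approx -41750.0$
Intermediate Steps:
$m{\left(J,L \right)} = \frac{163}{3} - \frac{J}{3}$ ($m{\left(J,L \right)} = - \frac{J - 163}{3} = - \frac{-163 + J}{3} = \frac{163}{3} - \frac{J}{3}$)
$-41774 + m{\left(k 6,-54 \right)} = -41774 + \left(\frac{163}{3} - \frac{15 \cdot 6}{3}\right) = -41774 + \left(\frac{163}{3} - 30\right) = -41774 + \frac{73}{3} = - \frac{125249}{3}$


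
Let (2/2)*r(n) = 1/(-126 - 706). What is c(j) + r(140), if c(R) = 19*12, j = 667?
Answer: 189695/832 ≈ 228.00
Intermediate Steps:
r(n) = -1/832 (r(n) = 1/(-126 - 706) = 1/(-832) = -1/832)
c(R) = 228
c(j) + r(140) = 228 - 1/832 = 189695/832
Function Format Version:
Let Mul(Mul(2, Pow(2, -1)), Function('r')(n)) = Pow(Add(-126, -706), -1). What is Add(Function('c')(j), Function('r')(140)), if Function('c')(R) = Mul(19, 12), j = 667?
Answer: Rational(189695, 832) ≈ 228.00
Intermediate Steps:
Function('r')(n) = Rational(-1, 832) (Function('r')(n) = Pow(Add(-126, -706), -1) = Pow(-832, -1) = Rational(-1, 832))
Function('c')(R) = 228
Add(Function('c')(j), Function('r')(140)) = Add(228, Rational(-1, 832)) = Rational(189695, 832)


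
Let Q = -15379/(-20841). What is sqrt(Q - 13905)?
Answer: I*sqrt(6039278428566)/20841 ≈ 117.92*I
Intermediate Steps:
Q = 15379/20841 (Q = -15379*(-1/20841) = 15379/20841 ≈ 0.73792)
sqrt(Q - 13905) = sqrt(15379/20841 - 13905) = sqrt(-289778726/20841) = I*sqrt(6039278428566)/20841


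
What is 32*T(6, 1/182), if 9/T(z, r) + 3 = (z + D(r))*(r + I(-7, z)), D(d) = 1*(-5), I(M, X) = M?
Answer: -52416/1819 ≈ -28.816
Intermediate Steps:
D(d) = -5
T(z, r) = 9/(-3 + (-7 + r)*(-5 + z)) (T(z, r) = 9/(-3 + (z - 5)*(r - 7)) = 9/(-3 + (-5 + z)*(-7 + r)) = 9/(-3 + (-7 + r)*(-5 + z)))
32*T(6, 1/182) = 32*(9/(32 - 7*6 - 5/182 + 6/182)) = 32*(9/(32 - 42 - 5*1/182 + (1/182)*6)) = 32*(9/(32 - 42 - 5/182 + 3/91)) = 32*(9/(-1819/182)) = 32*(9*(-182/1819)) = 32*(-1638/1819) = -52416/1819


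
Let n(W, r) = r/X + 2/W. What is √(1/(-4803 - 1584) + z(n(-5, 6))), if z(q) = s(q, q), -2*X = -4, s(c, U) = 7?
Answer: 2*√71387499/6387 ≈ 2.6457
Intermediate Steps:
X = 2 (X = -½*(-4) = 2)
n(W, r) = r/2 + 2/W
z(q) = 7
√(1/(-4803 - 1584) + z(n(-5, 6))) = √(1/(-4803 - 1584) + 7) = √(1/(-6387) + 7) = √(-1/6387 + 7) = √(44708/6387) = 2*√71387499/6387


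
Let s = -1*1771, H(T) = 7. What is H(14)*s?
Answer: -12397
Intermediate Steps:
s = -1771
H(14)*s = 7*(-1771) = -12397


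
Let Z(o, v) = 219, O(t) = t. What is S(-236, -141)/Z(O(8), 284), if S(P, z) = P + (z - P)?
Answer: -47/73 ≈ -0.64384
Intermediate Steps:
S(P, z) = z
S(-236, -141)/Z(O(8), 284) = -141/219 = -141*1/219 = -47/73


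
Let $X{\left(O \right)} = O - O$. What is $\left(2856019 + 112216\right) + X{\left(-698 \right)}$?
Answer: $2968235$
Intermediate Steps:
$X{\left(O \right)} = 0$
$\left(2856019 + 112216\right) + X{\left(-698 \right)} = \left(2856019 + 112216\right) + 0 = 2968235 + 0 = 2968235$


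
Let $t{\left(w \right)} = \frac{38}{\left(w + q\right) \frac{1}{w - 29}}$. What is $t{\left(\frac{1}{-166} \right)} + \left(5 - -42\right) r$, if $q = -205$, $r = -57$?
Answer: $- \frac{90986079}{34031} \approx -2673.6$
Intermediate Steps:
$t{\left(w \right)} = \frac{38 \left(-29 + w\right)}{-205 + w}$ ($t{\left(w \right)} = \frac{38}{\left(w - 205\right) \frac{1}{w - 29}} = \frac{38}{\left(-205 + w\right) \frac{1}{-29 + w}} = \frac{38}{\frac{1}{-29 + w} \left(-205 + w\right)} = 38 \frac{-29 + w}{-205 + w} = \frac{38 \left(-29 + w\right)}{-205 + w}$)
$t{\left(\frac{1}{-166} \right)} + \left(5 - -42\right) r = \frac{38 \left(-29 + \frac{1}{-166}\right)}{-205 + \frac{1}{-166}} + \left(5 - -42\right) \left(-57\right) = \frac{38 \left(-29 - \frac{1}{166}\right)}{-205 - \frac{1}{166}} + \left(5 + 42\right) \left(-57\right) = 38 \frac{1}{- \frac{34031}{166}} \left(- \frac{4815}{166}\right) + 47 \left(-57\right) = 38 \left(- \frac{166}{34031}\right) \left(- \frac{4815}{166}\right) - 2679 = \frac{182970}{34031} - 2679 = - \frac{90986079}{34031}$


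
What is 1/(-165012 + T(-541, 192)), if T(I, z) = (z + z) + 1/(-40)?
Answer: -40/6585121 ≈ -6.0743e-6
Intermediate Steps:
T(I, z) = -1/40 + 2*z (T(I, z) = 2*z - 1/40 = -1/40 + 2*z)
1/(-165012 + T(-541, 192)) = 1/(-165012 + (-1/40 + 2*192)) = 1/(-165012 + (-1/40 + 384)) = 1/(-165012 + 15359/40) = 1/(-6585121/40) = -40/6585121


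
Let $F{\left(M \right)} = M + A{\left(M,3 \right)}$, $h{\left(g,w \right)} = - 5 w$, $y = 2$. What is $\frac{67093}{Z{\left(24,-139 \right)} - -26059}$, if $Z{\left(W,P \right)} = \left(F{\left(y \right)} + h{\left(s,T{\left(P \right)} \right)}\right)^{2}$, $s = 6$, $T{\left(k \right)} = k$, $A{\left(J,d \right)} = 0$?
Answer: $\frac{67093}{511868} \approx 0.13107$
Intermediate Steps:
$F{\left(M \right)} = M$ ($F{\left(M \right)} = M + 0 = M$)
$Z{\left(W,P \right)} = \left(2 - 5 P\right)^{2}$
$\frac{67093}{Z{\left(24,-139 \right)} - -26059} = \frac{67093}{\left(-2 + 5 \left(-139\right)\right)^{2} - -26059} = \frac{67093}{\left(-2 - 695\right)^{2} + 26059} = \frac{67093}{\left(-697\right)^{2} + 26059} = \frac{67093}{485809 + 26059} = \frac{67093}{511868}$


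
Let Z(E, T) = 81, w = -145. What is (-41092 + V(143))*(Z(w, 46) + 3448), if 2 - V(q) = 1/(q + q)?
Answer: -41471893989/286 ≈ -1.4501e+8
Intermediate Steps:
V(q) = 2 - 1/(2*q) (V(q) = 2 - 1/(q + q) = 2 - 1/(2*q))
(-41092 + V(143))*(Z(w, 46) + 3448) = (-41092 + (2 - ½/143))*(81 + 3448) = (-41092 + (2 - ½*1/143))*3529 = (-41092 + (2 - 1/286))*3529 = (-41092 + 571/286)*3529 = -11751741/286*3529 = -41471893989/286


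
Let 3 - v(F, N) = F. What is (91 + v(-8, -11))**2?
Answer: 10404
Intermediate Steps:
v(F, N) = 3 - F
(91 + v(-8, -11))**2 = (91 + (3 - 1*(-8)))**2 = (91 + (3 + 8))**2 = (91 + 11)**2 = 102**2 = 10404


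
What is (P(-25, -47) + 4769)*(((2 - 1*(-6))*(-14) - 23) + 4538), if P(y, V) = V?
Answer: 20790966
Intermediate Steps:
(P(-25, -47) + 4769)*(((2 - 1*(-6))*(-14) - 23) + 4538) = (-47 + 4769)*(((2 - 1*(-6))*(-14) - 23) + 4538) = 4722*(((2 + 6)*(-14) - 23) + 4538) = 4722*((8*(-14) - 23) + 4538) = 4722*((-112 - 23) + 4538) = 4722*(-135 + 4538) = 4722*4403 = 20790966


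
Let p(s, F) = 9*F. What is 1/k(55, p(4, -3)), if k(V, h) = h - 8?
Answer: -1/35 ≈ -0.028571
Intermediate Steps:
k(V, h) = -8 + h
1/k(55, p(4, -3)) = 1/(-8 + 9*(-3)) = 1/(-8 - 27) = 1/(-35) = -1/35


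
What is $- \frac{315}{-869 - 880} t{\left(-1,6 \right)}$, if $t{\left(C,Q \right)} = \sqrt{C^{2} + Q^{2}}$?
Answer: $\frac{105 \sqrt{37}}{583} \approx 1.0955$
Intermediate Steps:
$- \frac{315}{-869 - 880} t{\left(-1,6 \right)} = - \frac{315}{-869 - 880} \sqrt{\left(-1\right)^{2} + 6^{2}} = - \frac{315}{-869 - 880} \sqrt{1 + 36} = - \frac{315}{-1749} \sqrt{37} = \left(-315\right) \left(- \frac{1}{1749}\right) \sqrt{37} = \frac{105 \sqrt{37}}{583}$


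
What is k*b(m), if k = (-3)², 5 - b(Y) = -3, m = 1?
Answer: 72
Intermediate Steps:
b(Y) = 8 (b(Y) = 5 - 1*(-3) = 5 + 3 = 8)
k = 9
k*b(m) = 9*8 = 72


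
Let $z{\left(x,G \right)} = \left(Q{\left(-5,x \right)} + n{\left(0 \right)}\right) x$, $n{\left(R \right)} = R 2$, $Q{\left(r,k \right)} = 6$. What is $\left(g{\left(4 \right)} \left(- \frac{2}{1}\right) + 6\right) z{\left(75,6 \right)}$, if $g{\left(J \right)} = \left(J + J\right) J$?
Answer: $-26100$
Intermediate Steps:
$g{\left(J \right)} = 2 J^{2}$ ($g{\left(J \right)} = 2 J J = 2 J^{2}$)
$n{\left(R \right)} = 2 R$
$z{\left(x,G \right)} = 6 x$ ($z{\left(x,G \right)} = \left(6 + 2 \cdot 0\right) x = \left(6 + 0\right) x = 6 x$)
$\left(g{\left(4 \right)} \left(- \frac{2}{1}\right) + 6\right) z{\left(75,6 \right)} = \left(2 \cdot 4^{2} \left(- \frac{2}{1}\right) + 6\right) 6 \cdot 75 = \left(2 \cdot 16 \left(\left(-2\right) 1\right) + 6\right) 450 = \left(32 \left(-2\right) + 6\right) 450 = \left(-64 + 6\right) 450 = \left(-58\right) 450 = -26100$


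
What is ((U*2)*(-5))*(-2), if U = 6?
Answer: 120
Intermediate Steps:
((U*2)*(-5))*(-2) = ((6*2)*(-5))*(-2) = (12*(-5))*(-2) = -60*(-2) = 120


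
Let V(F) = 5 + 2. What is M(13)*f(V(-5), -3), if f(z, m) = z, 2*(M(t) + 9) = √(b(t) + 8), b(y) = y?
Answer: -63 + 7*√21/2 ≈ -46.961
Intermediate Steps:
V(F) = 7
M(t) = -9 + √(8 + t)/2 (M(t) = -9 + √(t + 8)/2 = -9 + √(8 + t)/2)
M(13)*f(V(-5), -3) = (-9 + √(8 + 13)/2)*7 = (-9 + √21/2)*7 = -63 + 7*√21/2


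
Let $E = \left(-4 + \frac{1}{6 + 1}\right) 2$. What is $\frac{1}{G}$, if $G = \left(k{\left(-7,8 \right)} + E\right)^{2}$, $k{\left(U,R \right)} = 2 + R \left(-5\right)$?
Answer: $\frac{49}{102400} \approx 0.00047852$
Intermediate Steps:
$k{\left(U,R \right)} = 2 - 5 R$
$E = - \frac{54}{7}$ ($E = \left(-4 + \frac{1}{7}\right) 2 = \left(- \frac{27}{7}\right) 2 = - \frac{54}{7} \approx -7.7143$)
$G = \frac{102400}{49}$ ($G = \left(\left(2 - 40\right) - \frac{54}{7}\right)^{2} = \left(-38 - \frac{54}{7}\right)^{2} = \left(- \frac{320}{7}\right)^{2} = \frac{102400}{49} \approx 2089.8$)
$\frac{1}{G} = \frac{1}{\frac{102400}{49}} = \frac{49}{102400}$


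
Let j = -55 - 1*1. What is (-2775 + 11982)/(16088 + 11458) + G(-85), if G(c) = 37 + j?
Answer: -171389/9182 ≈ -18.666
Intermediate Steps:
j = -56 (j = -55 - 1 = -56)
G(c) = -19 (G(c) = 37 - 56 = -19)
(-2775 + 11982)/(16088 + 11458) + G(-85) = (-2775 + 11982)/(16088 + 11458) - 19 = 9207/27546 - 19 = 9207*(1/27546) - 19 = 3069/9182 - 19 = -171389/9182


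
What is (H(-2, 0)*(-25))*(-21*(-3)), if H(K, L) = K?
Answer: 3150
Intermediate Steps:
(H(-2, 0)*(-25))*(-21*(-3)) = (-2*(-25))*(-21*(-3)) = 50*63 = 3150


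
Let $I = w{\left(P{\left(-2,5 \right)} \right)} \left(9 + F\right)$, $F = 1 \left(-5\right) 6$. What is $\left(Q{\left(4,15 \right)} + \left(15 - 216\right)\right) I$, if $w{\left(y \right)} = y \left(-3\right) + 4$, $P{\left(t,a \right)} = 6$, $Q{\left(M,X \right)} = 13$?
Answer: $-55272$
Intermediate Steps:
$F = -30$ ($F = \left(-5\right) 6 = -30$)
$w{\left(y \right)} = 4 - 3 y$ ($w{\left(y \right)} = - 3 y + 4 = 4 - 3 y$)
$I = 294$ ($I = \left(4 - 18\right) \left(9 - 30\right) = \left(4 - 18\right) \left(-21\right) = \left(-14\right) \left(-21\right) = 294$)
$\left(Q{\left(4,15 \right)} + \left(15 - 216\right)\right) I = \left(13 + \left(15 - 216\right)\right) 294 = \left(13 - 201\right) 294 = \left(-188\right) 294 = -55272$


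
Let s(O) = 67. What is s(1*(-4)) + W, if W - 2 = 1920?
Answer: 1989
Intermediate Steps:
W = 1922 (W = 2 + 1920 = 1922)
s(1*(-4)) + W = 67 + 1922 = 1989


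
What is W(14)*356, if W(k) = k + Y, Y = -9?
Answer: 1780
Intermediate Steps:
W(k) = -9 + k (W(k) = k - 9 = -9 + k)
W(14)*356 = (-9 + 14)*356 = 5*356 = 1780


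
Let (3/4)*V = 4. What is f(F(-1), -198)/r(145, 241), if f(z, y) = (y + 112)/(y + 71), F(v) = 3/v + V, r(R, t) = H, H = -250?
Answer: -43/15875 ≈ -0.0027087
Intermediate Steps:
V = 16/3 (V = (4/3)*4 = 16/3 ≈ 5.3333)
r(R, t) = -250
F(v) = 16/3 + 3/v (F(v) = 3/v + 16/3 = 16/3 + 3/v)
f(z, y) = (112 + y)/(71 + y)
f(F(-1), -198)/r(145, 241) = ((112 - 198)/(71 - 198))/(-250) = (-86/(-127))*(-1/250) = -1/127*(-86)*(-1/250) = (86/127)*(-1/250) = -43/15875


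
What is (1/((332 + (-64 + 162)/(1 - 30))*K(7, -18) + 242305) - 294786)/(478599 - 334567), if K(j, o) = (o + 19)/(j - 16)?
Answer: -18639930460689/9107442226400 ≈ -2.0467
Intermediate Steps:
K(j, o) = (19 + o)/(-16 + j)
(1/((332 + (-64 + 162)/(1 - 30))*K(7, -18) + 242305) - 294786)/(478599 - 334567) = (1/((332 + (-64 + 162)/(1 - 30))*((19 - 18)/(-16 + 7)) + 242305) - 294786)/(478599 - 334567) = (1/((332 + 98/(-29))*(1/(-9)) + 242305) - 294786)/144032 = (1/((332 + 98*(-1/29))*(-⅑*1) + 242305) - 294786)*(1/144032) = (1/((332 - 98/29)*(-⅑) + 242305) - 294786)*(1/144032) = (1/((9530/29)*(-⅑) + 242305) - 294786)*(1/144032) = (1/(-9530/261 + 242305) - 294786)*(1/144032) = (1/(63232075/261) - 294786)*(1/144032) = (261/63232075 - 294786)*(1/144032) = -18639930460689/63232075*1/144032 = -18639930460689/9107442226400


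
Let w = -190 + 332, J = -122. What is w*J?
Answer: -17324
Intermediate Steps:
w = 142
w*J = 142*(-122) = -17324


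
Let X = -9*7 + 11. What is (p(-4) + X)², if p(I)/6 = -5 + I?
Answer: 11236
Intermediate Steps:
p(I) = -30 + 6*I (p(I) = 6*(-5 + I) = -30 + 6*I)
X = -52 (X = -63 + 11 = -52)
(p(-4) + X)² = ((-30 + 6*(-4)) - 52)² = ((-30 - 24) - 52)² = (-54 - 52)² = (-106)² = 11236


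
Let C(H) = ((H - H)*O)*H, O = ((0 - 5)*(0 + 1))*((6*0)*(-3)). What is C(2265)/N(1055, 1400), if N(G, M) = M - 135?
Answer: 0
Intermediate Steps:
N(G, M) = -135 + M
O = 0 (O = (-5*1)*(0*(-3)) = -5*0 = 0)
C(H) = 0 (C(H) = ((H - H)*0)*H = (0*0)*H = 0*H = 0)
C(2265)/N(1055, 1400) = 0/(-135 + 1400) = 0/1265 = 0*(1/1265) = 0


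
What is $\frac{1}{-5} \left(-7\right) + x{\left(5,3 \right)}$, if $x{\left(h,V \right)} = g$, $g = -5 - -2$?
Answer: $- \frac{8}{5} \approx -1.6$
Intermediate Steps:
$g = -3$ ($g = -5 + 2 = -3$)
$x{\left(h,V \right)} = -3$
$\frac{1}{-5} \left(-7\right) + x{\left(5,3 \right)} = \frac{1}{-5} \left(-7\right) - 3 = \left(- \frac{1}{5}\right) \left(-7\right) - 3 = \frac{7}{5} - 3 = - \frac{8}{5}$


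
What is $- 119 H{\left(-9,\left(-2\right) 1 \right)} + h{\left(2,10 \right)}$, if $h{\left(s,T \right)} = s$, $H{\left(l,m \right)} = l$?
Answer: $1073$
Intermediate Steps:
$- 119 H{\left(-9,\left(-2\right) 1 \right)} + h{\left(2,10 \right)} = \left(-119\right) \left(-9\right) + 2 = 1071 + 2 = 1073$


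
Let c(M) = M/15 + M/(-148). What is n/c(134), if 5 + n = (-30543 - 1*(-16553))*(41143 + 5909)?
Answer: -730665808350/8911 ≈ -8.1996e+7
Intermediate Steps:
n = -658257485 (n = -5 + (-30543 - 1*(-16553))*(41143 + 5909) = -5 + (-30543 + 16553)*47052 = -5 - 13990*47052 = -5 - 658257480 = -658257485)
c(M) = 133*M/2220 (c(M) = M*(1/15) + M*(-1/148) = M/15 - M/148 = 133*M/2220)
n/c(134) = -658257485/((133/2220)*134) = -658257485/8911/1110 = -658257485*1110/8911 = -730665808350/8911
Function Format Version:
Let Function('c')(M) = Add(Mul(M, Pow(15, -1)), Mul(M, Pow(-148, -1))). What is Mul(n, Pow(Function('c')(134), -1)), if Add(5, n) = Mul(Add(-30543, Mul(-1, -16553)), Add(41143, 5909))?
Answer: Rational(-730665808350, 8911) ≈ -8.1996e+7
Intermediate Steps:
n = -658257485 (n = Add(-5, Mul(Add(-30543, Mul(-1, -16553)), Add(41143, 5909))) = Add(-5, Mul(Add(-30543, 16553), 47052)) = Add(-5, Mul(-13990, 47052)) = Add(-5, -658257480) = -658257485)
Function('c')(M) = Mul(Rational(133, 2220), M) (Function('c')(M) = Add(Mul(M, Rational(1, 15)), Mul(M, Rational(-1, 148))) = Add(Mul(Rational(1, 15), M), Mul(Rational(-1, 148), M)) = Mul(Rational(133, 2220), M))
Mul(n, Pow(Function('c')(134), -1)) = Mul(-658257485, Pow(Mul(Rational(133, 2220), 134), -1)) = Mul(-658257485, Pow(Rational(8911, 1110), -1)) = Mul(-658257485, Rational(1110, 8911)) = Rational(-730665808350, 8911)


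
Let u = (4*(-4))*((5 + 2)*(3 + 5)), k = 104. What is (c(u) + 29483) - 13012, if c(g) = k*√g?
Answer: 16471 + 832*I*√14 ≈ 16471.0 + 3113.1*I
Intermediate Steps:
u = -896 (u = -112*8 = -16*56 = -896)
c(g) = 104*√g
(c(u) + 29483) - 13012 = (104*√(-896) + 29483) - 13012 = (104*(8*I*√14) + 29483) - 13012 = (832*I*√14 + 29483) - 13012 = (29483 + 832*I*√14) - 13012 = 16471 + 832*I*√14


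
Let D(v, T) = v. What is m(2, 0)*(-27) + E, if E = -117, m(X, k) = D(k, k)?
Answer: -117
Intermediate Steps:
m(X, k) = k
m(2, 0)*(-27) + E = 0*(-27) - 117 = 0 - 117 = -117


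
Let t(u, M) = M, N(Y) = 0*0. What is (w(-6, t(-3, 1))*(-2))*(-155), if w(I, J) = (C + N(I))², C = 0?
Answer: 0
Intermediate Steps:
N(Y) = 0
w(I, J) = 0 (w(I, J) = (0 + 0)² = 0² = 0)
(w(-6, t(-3, 1))*(-2))*(-155) = (0*(-2))*(-155) = 0*(-155) = 0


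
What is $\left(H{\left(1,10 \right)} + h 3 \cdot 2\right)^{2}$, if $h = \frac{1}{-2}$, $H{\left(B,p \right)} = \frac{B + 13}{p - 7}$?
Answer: $\frac{25}{9} \approx 2.7778$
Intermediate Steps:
$H{\left(B,p \right)} = \frac{13 + B}{-7 + p}$
$h = - \frac{1}{2} \approx -0.5$
$\left(H{\left(1,10 \right)} + h 3 \cdot 2\right)^{2} = \left(\frac{13 + 1}{-7 + 10} + \left(- \frac{1}{2}\right) 3 \cdot 2\right)^{2} = \left(\frac{1}{3} \cdot 14 - 3\right)^{2} = \left(\frac{14}{3} - 3\right)^{2} = \left(\frac{5}{3}\right)^{2} = \frac{25}{9}$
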